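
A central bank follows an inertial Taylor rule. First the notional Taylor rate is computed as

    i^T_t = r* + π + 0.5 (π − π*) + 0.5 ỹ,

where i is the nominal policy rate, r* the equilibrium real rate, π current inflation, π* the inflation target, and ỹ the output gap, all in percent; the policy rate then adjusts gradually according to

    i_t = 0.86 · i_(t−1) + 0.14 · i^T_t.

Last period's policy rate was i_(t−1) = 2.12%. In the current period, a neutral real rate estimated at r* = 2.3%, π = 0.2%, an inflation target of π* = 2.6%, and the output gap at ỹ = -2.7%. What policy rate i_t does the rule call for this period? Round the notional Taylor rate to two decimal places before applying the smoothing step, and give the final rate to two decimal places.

i^T_t = 2.3 + 0.2 + 0.5 × (0.2 − 2.6) + 0.5 × (-2.7)
   = 2.3 + 0.2 − 1.2 − 1.35 = -0.05
i_t = 0.86 × 2.12 + 0.14 × (-0.05) = 1.8232 − 0.007 = 1.82

1.82%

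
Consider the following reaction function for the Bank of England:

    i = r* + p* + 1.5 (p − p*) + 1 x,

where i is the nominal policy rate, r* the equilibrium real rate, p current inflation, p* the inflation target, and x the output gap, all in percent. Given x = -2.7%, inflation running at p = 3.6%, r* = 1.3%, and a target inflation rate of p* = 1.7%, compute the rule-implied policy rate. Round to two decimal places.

3.15%

i = 1.3 + 1.7 + 1.5 × (3.6 − 1.7) + 1 × (-2.7)
   = 1.3 + 1.7 + 2.85 − 2.7 = 3.15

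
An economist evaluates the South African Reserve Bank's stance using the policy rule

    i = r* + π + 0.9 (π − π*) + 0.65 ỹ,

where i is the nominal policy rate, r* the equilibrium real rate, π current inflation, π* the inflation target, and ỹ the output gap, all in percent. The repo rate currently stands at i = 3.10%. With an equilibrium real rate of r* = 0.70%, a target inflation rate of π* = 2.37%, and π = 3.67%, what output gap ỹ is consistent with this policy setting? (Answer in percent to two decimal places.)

-3.75%

0.65 ỹ = 3.10 − 0.70 − 3.67 − 0.9 × (3.67 − 2.37) = -2.44
ỹ = -2.44 / 0.65 = -3.75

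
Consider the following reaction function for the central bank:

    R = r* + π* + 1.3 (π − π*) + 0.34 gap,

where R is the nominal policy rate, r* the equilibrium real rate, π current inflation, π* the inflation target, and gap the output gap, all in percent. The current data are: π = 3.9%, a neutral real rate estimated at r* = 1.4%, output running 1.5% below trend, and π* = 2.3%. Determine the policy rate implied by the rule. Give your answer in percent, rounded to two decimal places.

Output 1.5% below potential → gap = -1.5.
R = 1.4 + 2.3 + 1.3 × (3.9 − 2.3) + 0.34 × (-1.5)
   = 1.4 + 2.3 + 2.08 − 0.51 = 5.27

5.27%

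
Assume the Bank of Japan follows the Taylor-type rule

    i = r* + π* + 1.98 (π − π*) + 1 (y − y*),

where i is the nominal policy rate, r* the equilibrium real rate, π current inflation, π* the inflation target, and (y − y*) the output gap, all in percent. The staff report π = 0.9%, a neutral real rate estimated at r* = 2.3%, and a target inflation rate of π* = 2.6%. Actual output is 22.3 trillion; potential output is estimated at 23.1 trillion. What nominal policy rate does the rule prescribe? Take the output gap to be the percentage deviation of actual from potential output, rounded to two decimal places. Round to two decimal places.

-1.93%

Output gap = 100 × (22.3 − 23.1) / 23.1 = -3.46%.
i = 2.30 + 2.60 + 1.98 × (0.90 − 2.60) + 1 × (-3.46)
   = 2.30 + 2.6 − 3.366 − 3.46 = -1.93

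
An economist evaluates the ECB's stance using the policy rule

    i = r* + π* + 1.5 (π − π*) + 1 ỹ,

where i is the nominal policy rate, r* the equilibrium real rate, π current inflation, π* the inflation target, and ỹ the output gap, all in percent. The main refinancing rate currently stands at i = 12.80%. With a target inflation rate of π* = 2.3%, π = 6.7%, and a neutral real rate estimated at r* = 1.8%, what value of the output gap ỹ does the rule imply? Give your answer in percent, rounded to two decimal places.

1 ỹ = 12.80 − 1.8 − 2.3 − 1.5 × (6.7 − 2.3) = 2.1
ỹ = 2.1 / 1 = 2.10

2.10%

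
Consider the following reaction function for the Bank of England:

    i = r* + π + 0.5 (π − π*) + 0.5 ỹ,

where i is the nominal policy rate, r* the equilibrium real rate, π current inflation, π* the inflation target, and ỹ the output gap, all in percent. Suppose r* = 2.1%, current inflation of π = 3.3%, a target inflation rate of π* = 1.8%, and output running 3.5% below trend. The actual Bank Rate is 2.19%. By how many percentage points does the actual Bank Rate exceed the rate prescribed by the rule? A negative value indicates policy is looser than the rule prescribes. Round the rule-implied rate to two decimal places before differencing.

-2.21 pp

Output 3.5% below potential → ỹ = -3.5.
i = 2.1 + 3.3 + 0.5 × (3.3 − 1.8) + 0.5 × (-3.5)
   = 2.1 + 3.3 + 0.75 − 1.75 = 4.40
Deviation = 2.19 − 4.40 = -2.21 pp.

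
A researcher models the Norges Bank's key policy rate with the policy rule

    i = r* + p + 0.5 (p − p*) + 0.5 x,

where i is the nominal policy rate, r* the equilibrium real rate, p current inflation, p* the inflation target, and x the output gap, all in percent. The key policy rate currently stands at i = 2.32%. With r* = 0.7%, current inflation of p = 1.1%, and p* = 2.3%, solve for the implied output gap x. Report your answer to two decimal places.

2.24%

0.5 x = 2.32 − 0.7 − 1.1 − 0.5 × (1.1 − 2.3) = 1.12
x = 1.12 / 0.5 = 2.24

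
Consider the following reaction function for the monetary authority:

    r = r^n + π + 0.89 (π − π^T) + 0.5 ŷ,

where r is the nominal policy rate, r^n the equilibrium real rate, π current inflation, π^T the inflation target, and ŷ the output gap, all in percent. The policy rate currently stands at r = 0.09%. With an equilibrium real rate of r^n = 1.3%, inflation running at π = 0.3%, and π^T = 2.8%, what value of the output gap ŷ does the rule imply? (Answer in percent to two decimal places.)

1.43%

0.5 ŷ = 0.09 − 1.3 − 0.3 − 0.89 × (0.3 − 2.8) = 0.715
ŷ = 0.715 / 0.5 = 1.43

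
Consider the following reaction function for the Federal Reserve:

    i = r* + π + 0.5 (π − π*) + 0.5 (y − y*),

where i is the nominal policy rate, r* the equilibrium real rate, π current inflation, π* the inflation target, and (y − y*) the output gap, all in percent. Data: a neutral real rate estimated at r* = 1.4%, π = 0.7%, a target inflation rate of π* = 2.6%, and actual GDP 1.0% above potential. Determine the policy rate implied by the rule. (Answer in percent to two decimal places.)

1.65%

Output 1.0% above potential → (y − y*) = 1.0.
i = 1.4 + 0.7 + 0.5 × (0.7 − 2.6) + 0.5 × 1.0
   = 1.4 + 0.7 − 0.95 + 0.5 = 1.65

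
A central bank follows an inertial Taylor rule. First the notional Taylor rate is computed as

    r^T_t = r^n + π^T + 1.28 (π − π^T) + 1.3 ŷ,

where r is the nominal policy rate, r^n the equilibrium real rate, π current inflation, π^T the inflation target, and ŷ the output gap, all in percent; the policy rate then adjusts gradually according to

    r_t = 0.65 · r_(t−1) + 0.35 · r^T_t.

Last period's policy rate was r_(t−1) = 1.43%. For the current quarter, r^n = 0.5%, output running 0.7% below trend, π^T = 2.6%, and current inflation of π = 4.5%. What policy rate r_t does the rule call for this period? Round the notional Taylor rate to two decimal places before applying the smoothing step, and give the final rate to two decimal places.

2.55%

Output 0.7% below potential → ŷ = -0.7.
r^T_t = 0.5 + 2.6 + 1.28 × (4.5 − 2.6) + 1.3 × (-0.7)
   = 0.5 + 2.6 + 2.432 − 0.91 = 4.62
r_t = 0.65 × 1.43 + 0.35 × 4.62 = 0.9295 + 1.617 = 2.55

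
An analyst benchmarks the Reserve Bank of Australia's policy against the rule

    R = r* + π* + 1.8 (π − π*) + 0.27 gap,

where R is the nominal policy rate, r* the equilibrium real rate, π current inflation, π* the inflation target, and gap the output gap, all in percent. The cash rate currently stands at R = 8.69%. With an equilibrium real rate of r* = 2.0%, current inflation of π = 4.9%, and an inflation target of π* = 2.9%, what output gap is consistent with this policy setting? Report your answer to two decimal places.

0.70%

0.27 gap = 8.69 − 2.0 − 2.9 − 1.8 × (4.9 − 2.9) = 0.19
gap = 0.19 / 0.27 = 0.70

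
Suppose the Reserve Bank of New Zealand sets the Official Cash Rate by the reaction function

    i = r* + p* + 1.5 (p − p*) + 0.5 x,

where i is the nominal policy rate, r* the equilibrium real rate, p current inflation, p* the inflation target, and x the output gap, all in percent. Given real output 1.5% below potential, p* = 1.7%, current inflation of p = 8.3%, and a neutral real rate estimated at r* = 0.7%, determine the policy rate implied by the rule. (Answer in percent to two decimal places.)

Output 1.5% below potential → x = -1.5.
i = 0.7 + 1.7 + 1.5 × (8.3 − 1.7) + 0.5 × (-1.5)
   = 0.7 + 1.7 + 9.9 − 0.75 = 11.55

11.55%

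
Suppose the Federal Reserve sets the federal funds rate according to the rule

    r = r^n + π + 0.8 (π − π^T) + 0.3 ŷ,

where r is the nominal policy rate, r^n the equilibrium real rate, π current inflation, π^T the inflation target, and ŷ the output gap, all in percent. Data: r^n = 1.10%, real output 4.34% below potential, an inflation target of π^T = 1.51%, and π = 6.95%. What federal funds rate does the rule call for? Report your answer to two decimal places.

11.10%

Output 4.34% below potential → ŷ = -4.34.
r = 1.10 + 6.95 + 0.8 × (6.95 − 1.51) + 0.3 × (-4.34)
   = 1.10 + 6.95 + 4.352 − 1.302 = 11.10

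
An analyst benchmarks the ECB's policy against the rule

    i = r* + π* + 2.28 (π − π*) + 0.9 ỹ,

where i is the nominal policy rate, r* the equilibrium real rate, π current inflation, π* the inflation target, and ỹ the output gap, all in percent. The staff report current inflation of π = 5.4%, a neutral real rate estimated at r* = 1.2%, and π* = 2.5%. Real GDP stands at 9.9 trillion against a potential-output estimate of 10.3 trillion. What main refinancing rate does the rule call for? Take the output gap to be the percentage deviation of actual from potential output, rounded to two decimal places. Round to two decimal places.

Output gap = 100 × (9.9 − 10.3) / 10.3 = -3.88%.
i = 1.20 + 2.50 + 2.28 × (5.40 − 2.50) + 0.9 × (-3.88)
   = 1.20 + 2.5 + 6.612 − 3.492 = 6.82

6.82%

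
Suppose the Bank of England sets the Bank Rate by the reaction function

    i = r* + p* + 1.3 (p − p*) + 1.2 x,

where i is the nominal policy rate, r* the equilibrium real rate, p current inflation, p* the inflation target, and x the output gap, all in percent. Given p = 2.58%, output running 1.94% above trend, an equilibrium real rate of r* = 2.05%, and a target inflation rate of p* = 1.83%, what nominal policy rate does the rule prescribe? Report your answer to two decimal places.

Output 1.94% above potential → x = 1.94.
i = 2.05 + 1.83 + 1.3 × (2.58 − 1.83) + 1.2 × 1.94
   = 2.05 + 1.83 + 0.975 + 2.328 = 7.18

7.18%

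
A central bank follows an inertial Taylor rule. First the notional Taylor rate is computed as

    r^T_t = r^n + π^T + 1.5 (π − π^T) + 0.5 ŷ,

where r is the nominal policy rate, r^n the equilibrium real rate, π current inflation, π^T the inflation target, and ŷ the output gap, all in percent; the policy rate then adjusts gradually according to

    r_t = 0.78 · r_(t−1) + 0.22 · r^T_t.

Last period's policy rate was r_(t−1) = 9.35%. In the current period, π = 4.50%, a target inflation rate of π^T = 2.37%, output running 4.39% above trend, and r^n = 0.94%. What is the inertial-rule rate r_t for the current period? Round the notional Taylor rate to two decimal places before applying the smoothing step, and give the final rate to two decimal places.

9.21%

Output 4.39% above potential → ŷ = 4.39.
r^T_t = 0.94 + 2.37 + 1.5 × (4.50 − 2.37) + 0.5 × 4.39
   = 0.94 + 2.37 + 3.195 + 2.195 = 8.70
r_t = 0.78 × 9.35 + 0.22 × 8.70 = 7.293 + 1.914 = 9.21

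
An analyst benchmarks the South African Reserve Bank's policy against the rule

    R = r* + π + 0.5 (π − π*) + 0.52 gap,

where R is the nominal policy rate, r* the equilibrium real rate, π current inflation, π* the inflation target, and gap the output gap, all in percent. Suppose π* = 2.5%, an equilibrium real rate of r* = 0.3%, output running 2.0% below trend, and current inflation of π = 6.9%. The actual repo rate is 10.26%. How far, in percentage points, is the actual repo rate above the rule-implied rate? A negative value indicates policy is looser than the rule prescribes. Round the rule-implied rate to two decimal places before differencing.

Output 2.0% below potential → gap = -2.0.
R = 0.3 + 6.9 + 0.5 × (6.9 − 2.5) + 0.52 × (-2.0)
   = 0.3 + 6.9 + 2.2 − 1.04 = 8.36
Deviation = 10.26 − 8.36 = 1.90 pp.

1.90 pp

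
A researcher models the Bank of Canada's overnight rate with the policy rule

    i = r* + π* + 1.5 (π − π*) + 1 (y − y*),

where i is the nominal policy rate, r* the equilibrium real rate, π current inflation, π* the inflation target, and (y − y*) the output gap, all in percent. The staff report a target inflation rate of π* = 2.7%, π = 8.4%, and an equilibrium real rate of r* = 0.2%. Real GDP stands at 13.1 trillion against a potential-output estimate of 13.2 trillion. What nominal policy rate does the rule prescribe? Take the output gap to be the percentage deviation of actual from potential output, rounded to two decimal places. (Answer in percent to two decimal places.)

10.69%

Output gap = 100 × (13.1 − 13.2) / 13.2 = -0.76%.
i = 0.20 + 2.70 + 1.5 × (8.40 − 2.70) + 1 × (-0.76)
   = 0.20 + 2.7 + 8.55 − 0.76 = 10.69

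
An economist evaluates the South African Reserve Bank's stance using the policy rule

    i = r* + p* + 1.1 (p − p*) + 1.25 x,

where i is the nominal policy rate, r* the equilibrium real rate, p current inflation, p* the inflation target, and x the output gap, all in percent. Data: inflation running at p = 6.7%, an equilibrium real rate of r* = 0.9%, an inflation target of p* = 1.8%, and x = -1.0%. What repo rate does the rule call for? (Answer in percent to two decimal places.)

i = 0.9 + 1.8 + 1.1 × (6.7 − 1.8) + 1.25 × (-1.0)
   = 0.9 + 1.8 + 5.39 − 1.25 = 6.84

6.84%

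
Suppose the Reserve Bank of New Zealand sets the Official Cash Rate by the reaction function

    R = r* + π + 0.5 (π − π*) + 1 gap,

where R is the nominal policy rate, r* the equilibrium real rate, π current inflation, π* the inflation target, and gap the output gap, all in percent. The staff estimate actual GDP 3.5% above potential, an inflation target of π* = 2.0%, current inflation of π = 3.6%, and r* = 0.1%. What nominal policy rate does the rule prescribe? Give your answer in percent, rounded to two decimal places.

Output 3.5% above potential → gap = 3.5.
R = 0.1 + 3.6 + 0.5 × (3.6 − 2.0) + 1 × 3.5
   = 0.1 + 3.6 + 0.8 + 3.5 = 8.00

8.00%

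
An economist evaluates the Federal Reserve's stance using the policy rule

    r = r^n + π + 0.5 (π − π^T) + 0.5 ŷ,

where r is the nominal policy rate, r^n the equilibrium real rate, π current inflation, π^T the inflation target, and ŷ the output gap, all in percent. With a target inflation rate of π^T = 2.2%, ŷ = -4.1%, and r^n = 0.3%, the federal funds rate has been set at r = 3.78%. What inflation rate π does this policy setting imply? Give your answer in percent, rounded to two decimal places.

Collecting π: r = r^n + (1 + 0.5) π − 0.5 π^T + 0.5 ŷ
1.5 π = 3.78 − 0.3 + 0.5 × 2.2 − 0.5 × (-4.1) = 6.63
π = 6.63 / 1.5 = 4.42

4.42%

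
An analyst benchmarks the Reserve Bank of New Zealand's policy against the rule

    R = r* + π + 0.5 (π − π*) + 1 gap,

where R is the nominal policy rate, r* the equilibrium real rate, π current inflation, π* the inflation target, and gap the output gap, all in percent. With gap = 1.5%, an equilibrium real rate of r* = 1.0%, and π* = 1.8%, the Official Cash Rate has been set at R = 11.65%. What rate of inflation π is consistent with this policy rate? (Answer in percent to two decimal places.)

6.70%

Collecting π: R = r* + (1 + 0.5) π − 0.5 π* + 1 gap
1.5 π = 11.65 − 1.0 + 0.5 × 1.8 − 1 × 1.5 = 10.05
π = 10.05 / 1.5 = 6.70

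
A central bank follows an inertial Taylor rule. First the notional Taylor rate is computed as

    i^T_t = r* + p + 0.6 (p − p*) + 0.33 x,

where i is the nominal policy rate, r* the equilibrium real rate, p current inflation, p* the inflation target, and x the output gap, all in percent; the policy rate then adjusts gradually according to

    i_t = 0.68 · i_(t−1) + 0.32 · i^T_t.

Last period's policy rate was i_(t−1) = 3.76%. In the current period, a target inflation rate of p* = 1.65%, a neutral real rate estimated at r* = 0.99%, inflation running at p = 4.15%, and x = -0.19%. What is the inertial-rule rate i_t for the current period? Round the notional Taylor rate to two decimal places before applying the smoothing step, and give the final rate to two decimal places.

4.66%

i^T_t = 0.99 + 4.15 + 0.6 × (4.15 − 1.65) + 0.33 × (-0.19)
   = 0.99 + 4.15 + 1.5 − 0.0627 = 6.58
i_t = 0.68 × 3.76 + 0.32 × 6.58 = 2.5568 + 2.1056 = 4.66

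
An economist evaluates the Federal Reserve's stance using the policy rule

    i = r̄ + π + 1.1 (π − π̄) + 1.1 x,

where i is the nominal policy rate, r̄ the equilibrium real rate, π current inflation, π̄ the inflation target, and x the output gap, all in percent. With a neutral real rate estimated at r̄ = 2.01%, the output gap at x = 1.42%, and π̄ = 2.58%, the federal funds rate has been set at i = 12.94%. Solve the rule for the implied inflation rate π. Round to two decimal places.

Collecting π: i = r̄ + (1 + 1.1) π − 1.1 π̄ + 1.1 x
2.1 π = 12.94 − 2.01 + 1.1 × 2.58 − 1.1 × 1.42 = 12.206
π = 12.206 / 2.1 = 5.81

5.81%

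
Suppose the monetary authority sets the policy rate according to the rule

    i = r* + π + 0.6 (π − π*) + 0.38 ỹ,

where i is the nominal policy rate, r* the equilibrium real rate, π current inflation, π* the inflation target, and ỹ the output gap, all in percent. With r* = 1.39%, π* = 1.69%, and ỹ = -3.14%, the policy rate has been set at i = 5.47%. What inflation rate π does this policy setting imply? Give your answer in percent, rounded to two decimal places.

3.93%

Collecting π: i = r* + (1 + 0.6) π − 0.6 π* + 0.38 ỹ
1.6 π = 5.47 − 1.39 + 0.6 × 1.69 − 0.38 × (-3.14) = 6.2872
π = 6.2872 / 1.6 = 3.93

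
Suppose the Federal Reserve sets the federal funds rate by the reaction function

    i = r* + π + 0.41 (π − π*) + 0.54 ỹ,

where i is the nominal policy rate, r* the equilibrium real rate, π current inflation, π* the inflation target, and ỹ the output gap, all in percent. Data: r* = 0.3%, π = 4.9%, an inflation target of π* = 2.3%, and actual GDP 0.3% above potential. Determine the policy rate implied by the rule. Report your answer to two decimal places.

Output 0.3% above potential → ỹ = 0.3.
i = 0.3 + 4.9 + 0.41 × (4.9 − 2.3) + 0.54 × 0.3
   = 0.3 + 4.9 + 1.066 + 0.162 = 6.43

6.43%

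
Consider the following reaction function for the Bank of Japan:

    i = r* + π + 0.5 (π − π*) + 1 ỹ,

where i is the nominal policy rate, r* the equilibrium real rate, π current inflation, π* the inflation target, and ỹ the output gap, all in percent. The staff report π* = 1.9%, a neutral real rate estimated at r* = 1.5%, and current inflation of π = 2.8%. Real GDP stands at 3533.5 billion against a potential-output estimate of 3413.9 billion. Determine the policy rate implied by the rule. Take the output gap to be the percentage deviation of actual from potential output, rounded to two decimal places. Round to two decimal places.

Output gap = 100 × (3533.5 − 3413.9) / 3413.9 = 3.50%.
i = 1.50 + 2.80 + 0.5 × (2.80 − 1.90) + 1 × 3.50
   = 1.50 + 2.8 + 0.45 + 3.5 = 8.25

8.25%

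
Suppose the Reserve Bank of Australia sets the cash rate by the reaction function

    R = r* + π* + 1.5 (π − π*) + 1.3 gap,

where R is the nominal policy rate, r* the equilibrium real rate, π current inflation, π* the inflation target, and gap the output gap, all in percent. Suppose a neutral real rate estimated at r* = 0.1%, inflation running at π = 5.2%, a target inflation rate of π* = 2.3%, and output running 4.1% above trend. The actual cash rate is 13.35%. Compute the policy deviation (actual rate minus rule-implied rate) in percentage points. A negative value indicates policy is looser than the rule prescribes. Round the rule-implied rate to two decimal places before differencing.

1.27 pp

Output 4.1% above potential → gap = 4.1.
R = 0.1 + 2.3 + 1.5 × (5.2 − 2.3) + 1.3 × 4.1
   = 0.1 + 2.3 + 4.35 + 5.33 = 12.08
Deviation = 13.35 − 12.08 = 1.27 pp.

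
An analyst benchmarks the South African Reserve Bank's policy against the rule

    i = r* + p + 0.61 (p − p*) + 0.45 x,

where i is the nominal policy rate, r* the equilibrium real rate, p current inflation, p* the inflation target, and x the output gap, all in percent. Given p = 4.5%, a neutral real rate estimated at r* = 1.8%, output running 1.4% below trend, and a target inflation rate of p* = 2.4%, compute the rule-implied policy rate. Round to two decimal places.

Output 1.4% below potential → x = -1.4.
i = 1.8 + 4.5 + 0.61 × (4.5 − 2.4) + 0.45 × (-1.4)
   = 1.8 + 4.5 + 1.281 − 0.63 = 6.95

6.95%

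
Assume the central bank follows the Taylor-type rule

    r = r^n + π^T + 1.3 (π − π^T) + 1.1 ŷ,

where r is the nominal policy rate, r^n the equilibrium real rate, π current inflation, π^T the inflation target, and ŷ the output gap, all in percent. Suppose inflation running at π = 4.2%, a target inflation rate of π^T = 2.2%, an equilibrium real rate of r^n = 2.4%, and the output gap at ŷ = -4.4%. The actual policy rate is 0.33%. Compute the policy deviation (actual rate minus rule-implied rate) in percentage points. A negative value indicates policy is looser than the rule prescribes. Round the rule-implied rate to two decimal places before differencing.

r = 2.4 + 2.2 + 1.3 × (4.2 − 2.2) + 1.1 × (-4.4)
   = 2.4 + 2.2 + 2.6 − 4.84 = 2.36
Deviation = 0.33 − 2.36 = -2.03 pp.

-2.03 pp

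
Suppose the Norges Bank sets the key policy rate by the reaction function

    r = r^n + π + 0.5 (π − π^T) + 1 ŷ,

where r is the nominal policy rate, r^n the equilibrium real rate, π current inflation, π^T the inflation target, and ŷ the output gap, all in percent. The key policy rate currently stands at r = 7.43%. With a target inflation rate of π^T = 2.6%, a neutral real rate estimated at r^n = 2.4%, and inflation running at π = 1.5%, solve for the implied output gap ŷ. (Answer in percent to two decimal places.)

1 ŷ = 7.43 − 2.4 − 1.5 − 0.5 × (1.5 − 2.6) = 4.08
ŷ = 4.08 / 1 = 4.08

4.08%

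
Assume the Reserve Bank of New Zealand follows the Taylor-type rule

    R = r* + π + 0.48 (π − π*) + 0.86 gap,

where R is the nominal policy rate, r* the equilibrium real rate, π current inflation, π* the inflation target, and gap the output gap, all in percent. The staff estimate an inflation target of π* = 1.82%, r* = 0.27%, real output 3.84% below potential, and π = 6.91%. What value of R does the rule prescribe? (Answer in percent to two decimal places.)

6.32%

Output 3.84% below potential → gap = -3.84.
R = 0.27 + 6.91 + 0.48 × (6.91 − 1.82) + 0.86 × (-3.84)
   = 0.27 + 6.91 + 2.4432 − 3.3024 = 6.32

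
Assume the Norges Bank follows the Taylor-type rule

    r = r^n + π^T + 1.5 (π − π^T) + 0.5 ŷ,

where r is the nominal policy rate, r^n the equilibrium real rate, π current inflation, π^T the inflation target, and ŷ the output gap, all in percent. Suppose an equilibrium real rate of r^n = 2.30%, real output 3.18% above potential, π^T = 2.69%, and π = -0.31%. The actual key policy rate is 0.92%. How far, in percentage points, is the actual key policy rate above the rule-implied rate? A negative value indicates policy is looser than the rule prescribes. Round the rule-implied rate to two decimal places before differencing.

Output 3.18% above potential → ŷ = 3.18.
r = 2.30 + 2.69 + 1.5 × (-0.31 − 2.69) + 0.5 × 3.18
   = 2.30 + 2.69 − 4.5 + 1.59 = 2.08
Deviation = 0.92 − 2.08 = -1.16 pp.

-1.16 pp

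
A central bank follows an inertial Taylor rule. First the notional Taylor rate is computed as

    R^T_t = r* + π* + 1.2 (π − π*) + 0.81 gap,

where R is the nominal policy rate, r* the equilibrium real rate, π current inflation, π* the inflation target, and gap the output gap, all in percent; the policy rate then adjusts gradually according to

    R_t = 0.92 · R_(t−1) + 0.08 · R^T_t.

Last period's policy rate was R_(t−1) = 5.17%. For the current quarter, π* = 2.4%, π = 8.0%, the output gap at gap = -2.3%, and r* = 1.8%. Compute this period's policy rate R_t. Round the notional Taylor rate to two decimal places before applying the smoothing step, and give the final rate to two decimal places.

5.48%

R^T_t = 1.8 + 2.4 + 1.2 × (8.0 − 2.4) + 0.81 × (-2.3)
   = 1.8 + 2.4 + 6.72 − 1.863 = 9.06
R_t = 0.92 × 5.17 + 0.08 × 9.06 = 4.7564 + 0.7248 = 5.48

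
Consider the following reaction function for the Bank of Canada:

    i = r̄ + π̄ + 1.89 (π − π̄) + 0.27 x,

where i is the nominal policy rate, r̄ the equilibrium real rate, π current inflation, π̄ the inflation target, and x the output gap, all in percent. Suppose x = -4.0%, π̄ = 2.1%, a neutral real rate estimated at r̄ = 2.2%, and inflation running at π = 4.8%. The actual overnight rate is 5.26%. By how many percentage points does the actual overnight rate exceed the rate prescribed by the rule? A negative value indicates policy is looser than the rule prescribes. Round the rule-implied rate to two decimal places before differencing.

i = 2.2 + 2.1 + 1.89 × (4.8 − 2.1) + 0.27 × (-4.0)
   = 2.2 + 2.1 + 5.103 − 1.08 = 8.32
Deviation = 5.26 − 8.32 = -3.06 pp.

-3.06 pp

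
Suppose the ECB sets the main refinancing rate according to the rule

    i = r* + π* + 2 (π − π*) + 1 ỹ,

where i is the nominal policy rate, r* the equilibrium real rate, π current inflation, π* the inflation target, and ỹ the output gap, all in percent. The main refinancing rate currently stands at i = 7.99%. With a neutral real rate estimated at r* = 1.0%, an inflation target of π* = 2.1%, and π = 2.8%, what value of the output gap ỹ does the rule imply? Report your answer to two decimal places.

1 ỹ = 7.99 − 1.0 − 2.1 − 2 × (2.8 − 2.1) = 3.49
ỹ = 3.49 / 1 = 3.49

3.49%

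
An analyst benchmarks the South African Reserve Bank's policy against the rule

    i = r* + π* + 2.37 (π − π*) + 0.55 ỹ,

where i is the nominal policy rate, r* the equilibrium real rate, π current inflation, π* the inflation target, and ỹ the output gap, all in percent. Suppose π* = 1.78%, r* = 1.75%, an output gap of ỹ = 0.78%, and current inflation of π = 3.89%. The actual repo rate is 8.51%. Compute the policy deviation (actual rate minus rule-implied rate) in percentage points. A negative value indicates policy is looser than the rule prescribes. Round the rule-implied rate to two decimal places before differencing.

i = 1.75 + 1.78 + 2.37 × (3.89 − 1.78) + 0.55 × 0.78
   = 1.75 + 1.78 + 5.0007 + 0.429 = 8.96
Deviation = 8.51 − 8.96 = -0.45 pp.

-0.45 pp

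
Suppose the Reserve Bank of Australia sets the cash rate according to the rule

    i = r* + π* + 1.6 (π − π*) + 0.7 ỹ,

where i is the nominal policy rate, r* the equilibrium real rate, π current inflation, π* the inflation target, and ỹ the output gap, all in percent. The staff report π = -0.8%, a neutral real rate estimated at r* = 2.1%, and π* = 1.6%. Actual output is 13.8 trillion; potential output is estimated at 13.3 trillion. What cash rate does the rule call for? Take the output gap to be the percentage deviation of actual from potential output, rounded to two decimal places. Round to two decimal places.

2.49%

Output gap = 100 × (13.8 − 13.3) / 13.3 = 3.76%.
i = 2.10 + 1.60 + 1.6 × (-0.80 − 1.60) + 0.7 × 3.76
   = 2.10 + 1.6 − 3.84 + 2.632 = 2.49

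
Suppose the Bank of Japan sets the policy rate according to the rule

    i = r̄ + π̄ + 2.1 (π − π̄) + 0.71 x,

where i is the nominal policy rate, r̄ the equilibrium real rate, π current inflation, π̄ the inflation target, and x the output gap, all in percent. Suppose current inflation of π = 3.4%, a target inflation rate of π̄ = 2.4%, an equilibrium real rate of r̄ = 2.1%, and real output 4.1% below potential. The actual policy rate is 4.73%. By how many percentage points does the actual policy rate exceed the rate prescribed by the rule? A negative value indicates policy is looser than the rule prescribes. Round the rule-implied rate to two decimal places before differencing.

1.04 pp

Output 4.1% below potential → x = -4.1.
i = 2.1 + 2.4 + 2.1 × (3.4 − 2.4) + 0.71 × (-4.1)
   = 2.1 + 2.4 + 2.1 − 2.911 = 3.69
Deviation = 4.73 − 3.69 = 1.04 pp.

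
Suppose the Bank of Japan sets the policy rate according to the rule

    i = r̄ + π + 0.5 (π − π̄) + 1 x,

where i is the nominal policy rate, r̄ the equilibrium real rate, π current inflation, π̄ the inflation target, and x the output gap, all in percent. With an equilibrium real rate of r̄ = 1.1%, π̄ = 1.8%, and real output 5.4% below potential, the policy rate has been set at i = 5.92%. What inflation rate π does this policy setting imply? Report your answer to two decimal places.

Output 5.4% below potential → x = -5.4.
Collecting π: i = r̄ + (1 + 0.5) π − 0.5 π̄ + 1 x
1.5 π = 5.92 − 1.1 + 0.5 × 1.8 − 1 × (-5.4) = 11.12
π = 11.12 / 1.5 = 7.41

7.41%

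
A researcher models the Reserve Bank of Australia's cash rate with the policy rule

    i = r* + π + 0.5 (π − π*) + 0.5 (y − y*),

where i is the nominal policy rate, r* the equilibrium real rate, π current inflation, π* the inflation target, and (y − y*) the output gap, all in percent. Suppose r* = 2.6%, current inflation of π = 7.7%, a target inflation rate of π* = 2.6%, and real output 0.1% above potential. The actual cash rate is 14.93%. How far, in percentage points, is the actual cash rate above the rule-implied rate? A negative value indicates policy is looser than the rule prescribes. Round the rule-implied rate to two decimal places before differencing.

Output 0.1% above potential → (y − y*) = 0.1.
i = 2.6 + 7.7 + 0.5 × (7.7 − 2.6) + 0.5 × 0.1
   = 2.6 + 7.7 + 2.55 + 0.05 = 12.90
Deviation = 14.93 − 12.90 = 2.03 pp.

2.03 pp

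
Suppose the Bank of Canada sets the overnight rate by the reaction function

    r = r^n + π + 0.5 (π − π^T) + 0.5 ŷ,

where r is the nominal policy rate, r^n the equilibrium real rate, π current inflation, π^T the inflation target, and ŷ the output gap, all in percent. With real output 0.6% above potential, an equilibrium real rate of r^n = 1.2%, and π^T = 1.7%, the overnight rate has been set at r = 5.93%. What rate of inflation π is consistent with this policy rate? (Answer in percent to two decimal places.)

3.52%

Output 0.6% above potential → ŷ = 0.6.
Collecting π: r = r^n + (1 + 0.5) π − 0.5 π^T + 0.5 ŷ
1.5 π = 5.93 − 1.2 + 0.5 × 1.7 − 0.5 × 0.6 = 5.28
π = 5.28 / 1.5 = 3.52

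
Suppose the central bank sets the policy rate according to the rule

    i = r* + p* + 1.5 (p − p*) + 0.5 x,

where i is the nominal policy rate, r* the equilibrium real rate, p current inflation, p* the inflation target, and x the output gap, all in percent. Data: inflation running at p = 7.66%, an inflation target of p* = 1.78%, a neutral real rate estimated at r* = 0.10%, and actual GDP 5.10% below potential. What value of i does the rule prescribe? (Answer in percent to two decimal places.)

8.15%

Output 5.10% below potential → x = -5.10.
i = 0.10 + 1.78 + 1.5 × (7.66 − 1.78) + 0.5 × (-5.10)
   = 0.10 + 1.78 + 8.82 − 2.55 = 8.15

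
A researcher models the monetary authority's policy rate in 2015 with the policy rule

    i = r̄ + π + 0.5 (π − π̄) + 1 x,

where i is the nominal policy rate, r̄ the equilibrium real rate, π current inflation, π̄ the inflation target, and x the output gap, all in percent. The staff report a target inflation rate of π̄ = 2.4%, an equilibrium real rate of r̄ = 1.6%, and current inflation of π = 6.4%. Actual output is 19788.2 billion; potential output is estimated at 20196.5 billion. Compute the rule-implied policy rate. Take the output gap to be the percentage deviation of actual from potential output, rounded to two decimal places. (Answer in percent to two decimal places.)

Output gap = 100 × (19788.2 − 20196.5) / 20196.5 = -2.02%.
i = 1.60 + 6.40 + 0.5 × (6.40 − 2.40) + 1 × (-2.02)
   = 1.60 + 6.4 + 2 − 2.02 = 7.98

7.98%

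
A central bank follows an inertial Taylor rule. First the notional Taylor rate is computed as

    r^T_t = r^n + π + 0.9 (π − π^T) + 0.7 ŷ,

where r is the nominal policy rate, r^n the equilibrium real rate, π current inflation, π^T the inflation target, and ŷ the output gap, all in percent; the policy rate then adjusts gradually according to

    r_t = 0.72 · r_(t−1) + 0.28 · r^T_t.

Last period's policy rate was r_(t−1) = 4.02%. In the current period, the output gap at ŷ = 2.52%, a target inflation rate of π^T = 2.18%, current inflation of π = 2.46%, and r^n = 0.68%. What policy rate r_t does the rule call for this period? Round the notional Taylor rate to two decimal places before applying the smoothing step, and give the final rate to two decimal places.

r^T_t = 0.68 + 2.46 + 0.9 × (2.46 − 2.18) + 0.7 × 2.52
   = 0.68 + 2.46 + 0.252 + 1.764 = 5.16
r_t = 0.72 × 4.02 + 0.28 × 5.16 = 2.8944 + 1.4448 = 4.34

4.34%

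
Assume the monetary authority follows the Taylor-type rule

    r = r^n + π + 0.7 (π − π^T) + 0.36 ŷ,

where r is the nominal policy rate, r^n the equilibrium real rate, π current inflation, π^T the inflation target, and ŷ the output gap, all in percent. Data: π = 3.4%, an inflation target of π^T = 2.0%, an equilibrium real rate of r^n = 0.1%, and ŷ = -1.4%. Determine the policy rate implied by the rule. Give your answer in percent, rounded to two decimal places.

3.98%

r = 0.1 + 3.4 + 0.7 × (3.4 − 2.0) + 0.36 × (-1.4)
   = 0.1 + 3.4 + 0.98 − 0.504 = 3.98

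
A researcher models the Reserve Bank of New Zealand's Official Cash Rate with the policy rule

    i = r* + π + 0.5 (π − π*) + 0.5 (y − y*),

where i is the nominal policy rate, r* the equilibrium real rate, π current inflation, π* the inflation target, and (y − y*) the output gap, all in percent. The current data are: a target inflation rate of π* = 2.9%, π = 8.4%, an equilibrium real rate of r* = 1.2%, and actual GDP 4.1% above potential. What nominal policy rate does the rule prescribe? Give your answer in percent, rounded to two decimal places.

14.40%

Output 4.1% above potential → (y − y*) = 4.1.
i = 1.2 + 8.4 + 0.5 × (8.4 − 2.9) + 0.5 × 4.1
   = 1.2 + 8.4 + 2.75 + 2.05 = 14.40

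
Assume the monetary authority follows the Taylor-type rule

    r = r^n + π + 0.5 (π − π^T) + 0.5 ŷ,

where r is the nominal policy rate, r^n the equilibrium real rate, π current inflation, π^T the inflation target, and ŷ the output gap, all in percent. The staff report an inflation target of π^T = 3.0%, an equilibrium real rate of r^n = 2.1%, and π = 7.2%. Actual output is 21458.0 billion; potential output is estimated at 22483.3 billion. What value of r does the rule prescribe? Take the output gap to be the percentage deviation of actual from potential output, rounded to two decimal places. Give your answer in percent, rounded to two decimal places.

9.12%

Output gap = 100 × (21458.0 − 22483.3) / 22483.3 = -4.56%.
r = 2.10 + 7.20 + 0.5 × (7.20 − 3.00) + 0.5 × (-4.56)
   = 2.10 + 7.2 + 2.1 − 2.28 = 9.12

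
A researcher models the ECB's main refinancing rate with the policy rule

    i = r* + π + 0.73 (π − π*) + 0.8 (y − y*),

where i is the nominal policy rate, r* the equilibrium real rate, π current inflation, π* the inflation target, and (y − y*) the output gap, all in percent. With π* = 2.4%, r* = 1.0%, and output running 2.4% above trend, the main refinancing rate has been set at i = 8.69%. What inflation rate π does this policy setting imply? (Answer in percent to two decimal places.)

Output 2.4% above potential → (y − y*) = 2.4.
Collecting π: i = r* + (1 + 0.73) π − 0.73 π* + 0.8 (y − y*)
1.73 π = 8.69 − 1.0 + 0.73 × 2.4 − 0.8 × 2.4 = 7.522
π = 7.522 / 1.73 = 4.35

4.35%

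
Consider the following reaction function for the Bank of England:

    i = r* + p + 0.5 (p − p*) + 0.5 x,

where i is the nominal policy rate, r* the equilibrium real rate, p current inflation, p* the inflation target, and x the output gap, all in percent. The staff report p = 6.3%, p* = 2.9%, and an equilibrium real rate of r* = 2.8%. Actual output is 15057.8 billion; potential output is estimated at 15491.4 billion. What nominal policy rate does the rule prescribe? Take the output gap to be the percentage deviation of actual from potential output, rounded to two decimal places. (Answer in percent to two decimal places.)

Output gap = 100 × (15057.8 − 15491.4) / 15491.4 = -2.80%.
i = 2.80 + 6.30 + 0.5 × (6.30 − 2.90) + 0.5 × (-2.80)
   = 2.80 + 6.3 + 1.7 − 1.4 = 9.40

9.40%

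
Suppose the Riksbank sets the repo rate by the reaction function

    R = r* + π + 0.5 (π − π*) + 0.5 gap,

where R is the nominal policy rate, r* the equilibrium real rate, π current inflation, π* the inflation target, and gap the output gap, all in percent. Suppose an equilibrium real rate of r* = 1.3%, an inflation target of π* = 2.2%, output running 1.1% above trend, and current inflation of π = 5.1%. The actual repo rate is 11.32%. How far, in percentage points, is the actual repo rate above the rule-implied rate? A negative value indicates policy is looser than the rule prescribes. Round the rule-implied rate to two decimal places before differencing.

Output 1.1% above potential → gap = 1.1.
R = 1.3 + 5.1 + 0.5 × (5.1 − 2.2) + 0.5 × 1.1
   = 1.3 + 5.1 + 1.45 + 0.55 = 8.40
Deviation = 11.32 − 8.40 = 2.92 pp.

2.92 pp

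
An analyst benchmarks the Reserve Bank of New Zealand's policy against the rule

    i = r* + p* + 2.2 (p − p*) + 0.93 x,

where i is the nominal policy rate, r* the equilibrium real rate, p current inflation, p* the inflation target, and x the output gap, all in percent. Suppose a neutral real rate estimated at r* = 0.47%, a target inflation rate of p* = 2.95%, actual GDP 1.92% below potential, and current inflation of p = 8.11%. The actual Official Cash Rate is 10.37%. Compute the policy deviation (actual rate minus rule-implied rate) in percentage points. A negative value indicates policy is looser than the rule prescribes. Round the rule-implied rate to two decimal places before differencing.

-2.62 pp

Output 1.92% below potential → x = -1.92.
i = 0.47 + 2.95 + 2.2 × (8.11 − 2.95) + 0.93 × (-1.92)
   = 0.47 + 2.95 + 11.352 − 1.7856 = 12.99
Deviation = 10.37 − 12.99 = -2.62 pp.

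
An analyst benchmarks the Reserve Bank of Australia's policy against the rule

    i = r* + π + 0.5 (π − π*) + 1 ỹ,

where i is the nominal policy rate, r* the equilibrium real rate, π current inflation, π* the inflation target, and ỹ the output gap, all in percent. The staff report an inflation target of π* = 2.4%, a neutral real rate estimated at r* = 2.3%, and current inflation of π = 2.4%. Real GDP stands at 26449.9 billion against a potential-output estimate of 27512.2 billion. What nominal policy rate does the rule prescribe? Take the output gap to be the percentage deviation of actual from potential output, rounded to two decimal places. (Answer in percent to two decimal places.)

Output gap = 100 × (26449.9 − 27512.2) / 27512.2 = -3.86%.
i = 2.30 + 2.40 + 0.5 × (2.40 − 2.40) + 1 × (-3.86)
   = 2.30 + 2.4 + 0 − 3.86 = 0.84

0.84%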